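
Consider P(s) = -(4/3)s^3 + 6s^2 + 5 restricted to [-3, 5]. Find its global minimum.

The derivative is -4s^2 + 12s, which vanishes at s = 0 and s = 3.
Candidates: P(-3) = 95; P(0) = 5; P(3) = 23; P(5) = -35/3.
So the minimum is P(5) = -35/3.

-35/3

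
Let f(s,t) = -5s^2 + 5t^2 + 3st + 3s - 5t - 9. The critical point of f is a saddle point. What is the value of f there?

-1016/109

∂f/∂s = -10s + 3t + 3 = 0 and ∂f/∂t = 3s + 10t - 5 = 0, so (s, t) = (45/109, 41/109).
The Hessian has f_{ss} = -10, f_{tt} = 10, f_{st} = 3, giving D = -109 < 0, so the point is a saddle point.
f(45/109, 41/109) = -1016/109.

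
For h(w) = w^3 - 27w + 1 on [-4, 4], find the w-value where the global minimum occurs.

The derivative is 3w^2 - 27, which vanishes at w = -3 and w = 3.
Compare values at every candidate in [-4, 4]: h(-4) = 45; h(-3) = 55; h(3) = -53; h(4) = -43.
Hence the absolute minimum is -53 at w = 3.

3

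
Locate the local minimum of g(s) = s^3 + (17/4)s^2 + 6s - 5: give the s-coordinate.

-4/3

Critical points: g'(s) = 3s^2 + (17/2)s + 6 vanishes at s = -3/2, -4/3.
g''(s) = 6s + 17/2. g''(-3/2) = -1/2 < 0 ⇒ local maximum; g''(-4/3) = 1/2 > 0 ⇒ local minimum.
The local minimum is g(-4/3) = -211/27.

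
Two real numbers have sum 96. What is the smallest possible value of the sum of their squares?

With a + b = 96, a^2 + b^2 = a^2 + (96 − a)^2.
The derivative 2a − 2(96 − a) = 4a − 192 vanishes at a = 48; second derivative 4 > 0, a minimum.
The minimum is 2·(48)^2 = 4608.

4608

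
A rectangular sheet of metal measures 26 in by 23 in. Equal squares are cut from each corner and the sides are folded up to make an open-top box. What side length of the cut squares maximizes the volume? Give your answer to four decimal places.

With cut size x, the volume is V(x) = x(26 − 2x)(23 − 2x) for 0 < x < 11.5.
V'(x) = 12x^2 − 196x + 598. Setting V'(x) = 0 gives x ≈ 4.0604 (the root in (0, 11.5)).
V''(x) = 24x − 196 is negative there, so this is the maximum; V ≈ 1080.1809.

4.0604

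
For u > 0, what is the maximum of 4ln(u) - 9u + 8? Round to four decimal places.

g'(u) = 4/u − 9 = 0 gives u = 4/9.
g''(u) = -4/u², which is negative for u > 0, so this is a local maximum.
g(4/9) = 4·ln(4/9) - 4 + 8 ≈ 0.7563.

0.7563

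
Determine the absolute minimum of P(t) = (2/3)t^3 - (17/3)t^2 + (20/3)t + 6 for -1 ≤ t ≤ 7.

-19

The derivative is 2t^2 - (34/3)t + 20/3, which vanishes at t = 2/3 and t = 5.
Candidates: P(-1) = -7; P(2/3) = 658/81; P(5) = -19; P(7) = 11/3.
The minimum over the interval is -19, attained at t = 5.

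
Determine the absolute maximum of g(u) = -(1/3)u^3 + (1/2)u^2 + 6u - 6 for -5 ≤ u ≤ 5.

109/6

The derivative is -u^2 + u + 6, which vanishes at u = -2 and u = 3.
Evaluating at the critical points and endpoints: g(-5) = 109/6, g(-2) = -40/3, g(3) = 15/2, g(5) = -31/6.
The maximum over the interval is 109/6, attained at u = -5.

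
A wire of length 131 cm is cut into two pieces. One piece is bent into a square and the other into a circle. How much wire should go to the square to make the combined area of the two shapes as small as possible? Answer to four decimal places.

Let x be the length used for the square. Square side x/4; circle radius (131−x)/(2π).
A(x) = (x/4)² + π·((131−x)/(2π))² = x²/16 + (131−x)²/(4π) for 0 ≤ x ≤ 131. A'(x) = x/8 − (131−x)/(2π) = 0 gives x = 4·131/(π+4) ≈ 73.3730.
A'' = 1/8 + 1/(2π) > 0, so this gives the minimum combined area; x ≈ 73.3730 cm to the square.

73.3730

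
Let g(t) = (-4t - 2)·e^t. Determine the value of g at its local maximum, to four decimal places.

Differentiating with the product rule gives g'(t) = (-4t - 6)·e^t. Since e^t > 0, the only critical point is t = -3/2.
g''(-3/2) has the same sign as -4 < 0, so this is a local maximum.
g(-3/2) = (4)·e^(-3/2) ≈ 0.8925.

0.8925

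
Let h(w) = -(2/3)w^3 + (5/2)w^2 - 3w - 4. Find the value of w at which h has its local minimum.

Critical points: h'(w) = -2w^2 + 5w - 3 vanishes at w = 1, 3/2.
h''(w) = -4w + 5. h''(1) = 1 > 0 ⇒ local minimum; h''(3/2) = -1 < 0 ⇒ local maximum.
So the local minimum value is h(1) = -31/6.

1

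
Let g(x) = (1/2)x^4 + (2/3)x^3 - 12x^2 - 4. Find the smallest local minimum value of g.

g'(x) = 2x^3 + 2x^2 - 24x = 0 at x = -4, 0, 3.
g''(x) = 6x^2 + 4x - 24. g''(-4) = 56 > 0 ⇒ local minimum; g''(0) = -24 < 0 ⇒ local maximum; g''(3) = 42 > 0 ⇒ local minimum.
The smallest local minimum is g(-4) = -332/3.

-332/3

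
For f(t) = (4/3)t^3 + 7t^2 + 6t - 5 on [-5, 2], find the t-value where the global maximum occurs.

2

f'(t) = 4t^2 + 14t + 6, which vanishes at t = -3 and t = -1/2.
Evaluating at the critical points and endpoints: f(-5) = -80/3,  f(-3) = 4,  f(-1/2) = -77/12,  f(2) = 137/3.
The maximum over the interval is 137/3, attained at t = 2.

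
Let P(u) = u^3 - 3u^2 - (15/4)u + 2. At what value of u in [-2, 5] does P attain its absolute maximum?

5

Differentiating, P'(u) = 3u^2 - 6u - 15/4; which vanishes at u = -1/2 and u = 5/2.
Candidates: P(-2) = -21/2,  P(-1/2) = 3,  P(5/2) = -21/2,  P(5) = 133/4.
So the maximum is P(5) = 133/4.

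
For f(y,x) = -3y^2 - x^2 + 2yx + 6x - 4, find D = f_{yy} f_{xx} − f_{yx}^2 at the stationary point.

∂f/∂y = -6y + 2x = 0 and ∂f/∂x = 2y - 2x + 6 = 0, so (y, x) = (3/2, 9/2).
The Hessian has f_{yy} = -6, f_{xx} = -2, f_{yx} = 2, giving D = 8 > 0 with f_{yy} < 0, so the point is a local maximum.
D = (-6)·(-2) − (2)^2 = 8.

8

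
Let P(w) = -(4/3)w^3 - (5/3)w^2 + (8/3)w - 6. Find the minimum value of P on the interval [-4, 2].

P'(w) = -4w^2 - (10/3)w + 8/3, which vanishes at w = -4/3 and w = 1/2.
Compare values at every candidate in [-4, 2]: P(-4) = 42; P(-4/3) = -758/81; P(1/2) = -21/4; P(2) = -18.
The minimum over the interval is -18, attained at w = 2.

-18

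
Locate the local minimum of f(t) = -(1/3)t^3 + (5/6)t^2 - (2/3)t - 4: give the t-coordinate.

2/3

f'(t) = -t^2 + (5/3)t - 2/3 = 0 at t = 2/3, 1.
Second-derivative test with f''(t) = -2t + 5/3: f''(2/3) = 1/3 > 0 ⇒ local minimum; f''(1) = -1/3 < 0 ⇒ local maximum.
So the local minimum value is f(2/3) = -338/81.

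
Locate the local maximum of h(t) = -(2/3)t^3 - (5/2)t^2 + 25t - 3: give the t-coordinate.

h'(t) = -2t^2 - 5t + 25. Setting h'(t) = 0 gives t ∈ {-5, 5/2}.
Second-derivative test with h''(t) = -4t - 5: h''(-5) = 15 > 0 ⇒ local minimum; h''(5/2) = -15 < 0 ⇒ local maximum.
So the local maximum value is h(5/2) = 803/24.

5/2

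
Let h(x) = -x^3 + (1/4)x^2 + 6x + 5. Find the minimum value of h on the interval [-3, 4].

h'(x) = -3x^2 + (1/2)x + 6, which vanishes at x = -4/3 and x = 3/2.
Candidates: h(-3) = 65/4; h(-4/3) = -5/27; h(3/2) = 179/16; h(4) = -31.
So the minimum is h(4) = -31.

-31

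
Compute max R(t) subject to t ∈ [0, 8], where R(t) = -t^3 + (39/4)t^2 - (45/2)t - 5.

5/4

Differentiating, R'(t) = -3t^2 + (39/2)t - 45/2; which vanishes at t = 3/2 and t = 5.
Evaluating at the critical points and endpoints: R(0) = -5, R(3/2) = -323/16, R(5) = 5/4, R(8) = -73.
Hence the absolute maximum is 5/4 at t = 5.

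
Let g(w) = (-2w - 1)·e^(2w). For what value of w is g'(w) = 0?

-1

Differentiating with the product rule gives g'(w) = (-4w - 4)·e^(2w). Since e^(2w) > 0, the only critical point is w = -1.
g''(-1) has the same sign as -4 < 0, so this is a local maximum.
g(-1) = (1)·e^(-2) ≈ 0.1353.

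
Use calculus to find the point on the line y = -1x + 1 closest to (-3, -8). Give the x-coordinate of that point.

Minimize D(x)^2 = (x + 3)^2 + (-x + 9)^2.
d/dx[D^2] = 2(x + 3) + 2·(-1)·(-x + 9) = 0 ⇒ x = 3.
Then y = -2 and the distance is √(72) ≈ 8.4853.

3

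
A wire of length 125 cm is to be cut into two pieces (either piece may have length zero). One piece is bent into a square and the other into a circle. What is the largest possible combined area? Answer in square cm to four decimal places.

1243.3980

Let x be the length used for the square. Square side x/4; circle radius (125−x)/(2π).
A(x) = (x/4)² + π·((125−x)/(2π))² = x²/16 + (125−x)²/(4π) for 0 ≤ x ≤ 125. A'(x) = x/8 − (125−x)/(2π) = 0 gives x = 4·125/(π+4) ≈ 70.0124.
A'' > 0, so the interior critical point is a minimum; the maximum is at an endpoint. A(0) = 1243.3980 and A(125) = 976.5625, so the largest area is 1243.3980.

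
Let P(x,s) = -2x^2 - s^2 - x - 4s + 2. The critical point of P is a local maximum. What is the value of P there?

∂P/∂x = -4x - 1 = 0 and ∂P/∂s = -2s - 4 = 0, so (x, s) = (-1/4, -2).
The Hessian has P_{xx} = -4, P_{ss} = -2, P_{xs} = 0, giving D = 8 > 0 with P_{xx} < 0, so the point is a local maximum.
P(-1/4, -2) = 49/8.

49/8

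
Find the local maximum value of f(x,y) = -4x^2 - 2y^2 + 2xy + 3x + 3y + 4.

46/7

∂f/∂x = -8x + 2y + 3 = 0 and ∂f/∂y = 2x - 4y + 3 = 0, so (x, y) = (9/14, 15/14).
The Hessian has f_{xx} = -8, f_{yy} = -4, f_{xy} = 2, giving D = 28 > 0 with f_{xx} < 0, so the point is a local maximum.
f(9/14, 15/14) = 46/7.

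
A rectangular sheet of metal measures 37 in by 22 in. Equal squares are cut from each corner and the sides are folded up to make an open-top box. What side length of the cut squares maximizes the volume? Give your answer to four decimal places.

With cut size x, the volume is V(x) = x(37 − 2x)(22 − 2x) for 0 < x < 11.
V'(x) = 12x^2 − 236x + 814. Setting V'(x) = 0 gives x ≈ 4.4611 (the root in (0, 11)).
V''(x) = 24x − 236 is negative there, so this is the maximum; V ≈ 1638.0974.

4.4611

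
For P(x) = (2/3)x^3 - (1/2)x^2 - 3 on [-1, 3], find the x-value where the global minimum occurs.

Differentiating, P'(x) = 2x^2 - x; which vanishes at x = 0 and x = 1/2.
Candidates: P(-1) = -25/6, P(0) = -3, P(1/2) = -73/24, P(3) = 21/2.
Hence the absolute minimum is -25/6 at x = -1.

-1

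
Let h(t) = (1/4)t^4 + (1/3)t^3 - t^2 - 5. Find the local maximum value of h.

-5

h'(t) = t^3 + t^2 - 2t. Setting h'(t) = 0 gives t ∈ {-2, 0, 1}.
Since h''(t) = 3t^2 + 2t - 2, we get h''(-2) = 6 > 0 ⇒ local minimum; h''(0) = -2 < 0 ⇒ local maximum; h''(1) = 3 > 0 ⇒ local minimum.
Thus h has its local maximum at t = 0, with value -5.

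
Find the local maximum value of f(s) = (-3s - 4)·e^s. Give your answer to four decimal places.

0.2909

By the product rule, f'(s) = (-3s - 7)·e^s. Since e^s > 0, the only critical point is s = -7/3.
f''(-7/3) has the same sign as -3 < 0, so this is a local maximum.
f(-7/3) = (3)·e^(-7/3) ≈ 0.2909.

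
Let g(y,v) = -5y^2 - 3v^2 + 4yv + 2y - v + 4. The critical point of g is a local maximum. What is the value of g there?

∂g/∂y = -10y + 4v + 2 = 0 and ∂g/∂v = 4y - 6v - 1 = 0, so (y, v) = (2/11, -1/22).
The Hessian has g_{yy} = -10, g_{vv} = -6, g_{yv} = 4, giving D = 44 > 0 with g_{yy} < 0, so the point is a local maximum.
g(2/11, -1/22) = 185/44.

185/44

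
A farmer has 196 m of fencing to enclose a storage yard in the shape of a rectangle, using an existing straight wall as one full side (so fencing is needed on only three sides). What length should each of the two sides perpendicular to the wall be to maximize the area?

Let the sides perpendicular to the wall have length x and the parallel side y, so 2x + y = 196 and the area is A = xy = x(196 − 2x).
A'(x) = 196 − 4x = 0 gives x = 49, and A''(x) = −4 < 0 confirms a maximum.
Then y = 196 − 2·49 = 98 and A = 4802.

49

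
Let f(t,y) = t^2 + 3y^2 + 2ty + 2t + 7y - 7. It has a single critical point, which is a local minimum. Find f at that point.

∂f/∂t = 2t + 2y + 2 = 0 and ∂f/∂y = 2t + 6y + 7 = 0, so (t, y) = (1/4, -5/4).
The Hessian has f_{tt} = 2, f_{yy} = 6, f_{ty} = 2, giving D = 8 > 0 with f_{tt} > 0, so the point is a local minimum.
f(1/4, -5/4) = -89/8.

-89/8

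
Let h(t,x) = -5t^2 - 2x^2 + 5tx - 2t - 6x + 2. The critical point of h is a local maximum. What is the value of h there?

278/15

∂h/∂t = -10t + 5x - 2 = 0 and ∂h/∂x = 5t - 4x - 6 = 0, so (t, x) = (-38/15, -14/3).
The Hessian has h_{tt} = -10, h_{xx} = -4, h_{tx} = 5, giving D = 15 > 0 with h_{tt} < 0, so the point is a local maximum.
h(-38/15, -14/3) = 278/15.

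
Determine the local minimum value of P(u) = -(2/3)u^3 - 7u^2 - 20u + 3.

34/3

Critical points: P'(u) = -2u^2 - 14u - 20 vanishes at u = -5, -2.
Second-derivative test with P''(u) = -4u - 14: P''(-5) = 6 > 0 ⇒ local minimum; P''(-2) = -6 < 0 ⇒ local maximum.
Thus P has its local minimum at u = -5, with value 34/3.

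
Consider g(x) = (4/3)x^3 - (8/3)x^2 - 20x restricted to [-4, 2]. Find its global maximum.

The derivative is 4x^2 - (16/3)x - 20, whose only zero in [-4, 2] is x = -5/3.
Compare values at every candidate in [-4, 2]: g(-4) = -48; g(-5/3) = 1600/81; g(2) = -40.
So the maximum is g(-5/3) = 1600/81.

1600/81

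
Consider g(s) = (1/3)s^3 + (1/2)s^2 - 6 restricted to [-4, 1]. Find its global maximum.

-31/6

g'(s) = s^2 + s, which vanishes at s = -1 and s = 0.
Compare values at every candidate in [-4, 1]: g(-4) = -58/3,  g(-1) = -35/6,  g(0) = -6,  g(1) = -31/6.
The maximum over the interval is -31/6, attained at s = 1.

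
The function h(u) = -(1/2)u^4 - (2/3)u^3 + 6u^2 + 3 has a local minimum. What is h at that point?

3

Critical points: h'(u) = -2u^3 - 2u^2 + 12u vanishes at u = -3, 0, 2.
Second-derivative test with h''(u) = -6u^2 - 4u + 12: h''(-3) = -30 < 0 ⇒ local maximum; h''(0) = 12 > 0 ⇒ local minimum; h''(2) = -20 < 0 ⇒ local maximum.
So the local minimum value is h(0) = 3.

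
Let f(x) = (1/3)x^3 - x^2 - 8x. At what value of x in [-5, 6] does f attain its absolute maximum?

-2

The derivative is x^2 - 2x - 8, which vanishes at x = -2 and x = 4.
Compare values at every candidate in [-5, 6]: f(-5) = -80/3,  f(-2) = 28/3,  f(4) = -80/3,  f(6) = -12.
Hence the absolute maximum is 28/3 at x = -2.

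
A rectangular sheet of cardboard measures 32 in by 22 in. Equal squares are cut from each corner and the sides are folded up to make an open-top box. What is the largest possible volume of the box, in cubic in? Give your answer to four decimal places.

1348.3457

With cut size x, the volume is V(x) = x(32 − 2x)(22 − 2x) for 0 < x < 11.
V'(x) = 12x^2 − 216x + 704. Setting V'(x) = 0 gives x ≈ 4.2742 (the root in (0, 11)).
V''(x) = 24x − 216 is negative there, so this is the maximum; V ≈ 1348.3457.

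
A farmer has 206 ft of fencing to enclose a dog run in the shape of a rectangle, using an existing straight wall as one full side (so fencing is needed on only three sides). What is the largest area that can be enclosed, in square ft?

Let the sides perpendicular to the wall have length x and the parallel side y, so 2x + y = 206 and the area is A = xy = x(206 − 2x).
A'(x) = 206 − 4x = 0 gives x = 103/2, and A''(x) = −4 < 0 confirms a maximum.
Then y = 206 − 2·103/2 = 103 and A = 10609/2.

10609/2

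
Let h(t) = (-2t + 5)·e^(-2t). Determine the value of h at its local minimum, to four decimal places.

By the product rule, h'(t) = (4t - 12)·e^(-2t). Since e^(-2t) > 0, the only critical point is t = 3.
h''(3) has the same sign as 4 > 0, so this is a local minimum.
h(3) = (-1)·e^(-6) ≈ -0.0025.

-0.0025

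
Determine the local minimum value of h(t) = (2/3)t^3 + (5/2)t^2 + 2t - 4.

h'(t) = 2t^2 + 5t + 2 = 0 at t = -2, -1/2.
Since h''(t) = 4t + 5, we get h''(-2) = -3 < 0 ⇒ local maximum; h''(-1/2) = 3 > 0 ⇒ local minimum.
So the local minimum value is h(-1/2) = -107/24.

-107/24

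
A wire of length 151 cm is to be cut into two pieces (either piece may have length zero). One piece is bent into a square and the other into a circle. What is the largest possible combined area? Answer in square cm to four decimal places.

1814.4459

Let x be the length used for the square. Square side x/4; circle radius (151−x)/(2π).
A(x) = (x/4)² + π·((151−x)/(2π))² = x²/16 + (151−x)²/(4π) for 0 ≤ x ≤ 151. A'(x) = x/8 − (151−x)/(2π) = 0 gives x = 4·151/(π+4) ≈ 84.5750.
A'' > 0, so the interior critical point is a minimum; the maximum is at an endpoint. A(0) = 1814.4459 and A(151) = 1425.0625, so the largest area is 1814.4459.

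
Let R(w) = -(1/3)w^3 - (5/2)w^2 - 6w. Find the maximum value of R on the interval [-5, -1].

R'(w) = -w^2 - 5w - 6, which vanishes at w = -3 and w = -2.
Compare values at every candidate in [-5, -1]: R(-5) = 55/6; R(-3) = 9/2; R(-2) = 14/3; R(-1) = 23/6.
The maximum over the interval is 55/6, attained at w = -5.

55/6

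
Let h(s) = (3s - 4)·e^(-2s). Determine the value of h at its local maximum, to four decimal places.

0.0383

By the product rule, h'(s) = (-6s + 11)·e^(-2s). Since e^(-2s) > 0, the only critical point is s = 11/6.
h''(11/6) has the same sign as -6 < 0, so this is a local maximum.
h(11/6) = (3/2)·e^(-11/3) ≈ 0.0383.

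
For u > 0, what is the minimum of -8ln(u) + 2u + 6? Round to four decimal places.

g'(u) = -8/u + 2 = 0 gives u = 4.
g''(u) = 8/u², which is positive for u > 0, so this is a local minimum.
g(4) = -8·ln(4) + 8 + 6 ≈ 2.9096.

2.9096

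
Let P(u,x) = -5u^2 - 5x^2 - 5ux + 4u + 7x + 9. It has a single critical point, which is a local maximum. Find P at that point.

∂P/∂u = -10u - 5x + 4 = 0 and ∂P/∂x = -5u - 10x + 7 = 0, so (u, x) = (1/15, 2/3).
The Hessian has P_{uu} = -10, P_{xx} = -10, P_{ux} = -5, giving D = 75 > 0 with P_{uu} < 0, so the point is a local maximum.
P(1/15, 2/3) = 172/15.

172/15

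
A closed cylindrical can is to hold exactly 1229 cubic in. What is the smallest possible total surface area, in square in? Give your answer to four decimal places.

635.1590

With radius r and height h, πr²h = 1229 so h = 1229/(πr²), and S(r) = 2πr² + 2πrh = 2πr² + 2·1229/r.
S'(r) = 4πr − 2·1229/r² = 0 ⇒ r³ = 1229/(2π), so r ≈ 5.8048 and h = 2r ≈ 11.6097.
S''(r) = 4π + 4·1229/r³ > 0, so this is the minimum; S ≈ 635.1590.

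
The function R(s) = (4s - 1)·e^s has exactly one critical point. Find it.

By the product rule, R'(s) = (4s + 3)·e^s. Since e^s > 0, the only critical point is s = -3/4.
R''(-3/4) has the same sign as 4 > 0, so this is a local minimum.
R(-3/4) = (-4)·e^(-3/4) ≈ -1.8895.

-3/4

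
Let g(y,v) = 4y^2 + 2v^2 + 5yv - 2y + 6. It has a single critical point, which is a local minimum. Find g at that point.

∂g/∂y = 8y + 5v - 2 = 0 and ∂g/∂v = 5y + 4v = 0, so (y, v) = (8/7, -10/7).
The Hessian has g_{yy} = 8, g_{vv} = 4, g_{yv} = 5, giving D = 7 > 0 with g_{yy} > 0, so the point is a local minimum.
g(8/7, -10/7) = 34/7.

34/7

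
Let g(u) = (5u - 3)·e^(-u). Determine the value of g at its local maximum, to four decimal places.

1.0095

g'(u) = 5·e^(-u) + (5u - 3)·(-1)·e^(-u) = (-5u + 8)·e^(-u). Since e^(-u) > 0, the only critical point is u = 8/5.
g''(8/5) has the same sign as -5 < 0, so this is a local maximum.
g(8/5) = (5)·e^(-8/5) ≈ 1.0095.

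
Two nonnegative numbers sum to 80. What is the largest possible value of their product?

1600

With x + y = 80, the product is P(x) = x(80 − x).
P'(x) = 80 − 2x = 0 gives x = 40; P'' = −2 < 0, so this is the maximum.
P = 40·40 = 1600.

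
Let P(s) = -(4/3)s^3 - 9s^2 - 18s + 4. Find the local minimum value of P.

13

Critical points: P'(s) = -4s^2 - 18s - 18 vanishes at s = -3, -3/2.
Since P''(s) = -8s - 18, we get P''(-3) = 6 > 0 ⇒ local minimum; P''(-3/2) = -6 < 0 ⇒ local maximum.
So the local minimum value is P(-3) = 13.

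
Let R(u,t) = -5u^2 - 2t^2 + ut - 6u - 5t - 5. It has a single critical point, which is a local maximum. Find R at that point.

32/39

∂R/∂u = -10u + t - 6 = 0 and ∂R/∂t = u - 4t - 5 = 0, so (u, t) = (-29/39, -56/39).
The Hessian has R_{uu} = -10, R_{tt} = -4, R_{ut} = 1, giving D = 39 > 0 with R_{uu} < 0, so the point is a local maximum.
R(-29/39, -56/39) = 32/39.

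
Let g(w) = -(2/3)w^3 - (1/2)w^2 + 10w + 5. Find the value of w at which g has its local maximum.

2

g'(w) = -2w^2 - w + 10. Setting g'(w) = 0 gives w ∈ {-5/2, 2}.
Since g''(w) = -4w - 1, we get g''(-5/2) = 9 > 0 ⇒ local minimum; g''(2) = -9 < 0 ⇒ local maximum.
The local maximum is g(2) = 53/3.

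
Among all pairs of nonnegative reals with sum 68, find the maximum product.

1156

With x + y = 68, the product is P(x) = x(68 − x).
P'(x) = 68 − 2x = 0 gives x = 34; P'' = −2 < 0, so this is the maximum.
P = 34·34 = 1156.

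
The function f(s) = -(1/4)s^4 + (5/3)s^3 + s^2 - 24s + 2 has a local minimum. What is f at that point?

f'(s) = -s^3 + 5s^2 + 2s - 24. Setting f'(s) = 0 gives s ∈ {-2, 3, 4}.
Since f''(s) = -3s^2 + 10s + 2, we get f''(-2) = -30 < 0 ⇒ local maximum; f''(3) = 5 > 0 ⇒ local minimum; f''(4) = -6 < 0 ⇒ local maximum.
So the local minimum value is f(3) = -145/4.

-145/4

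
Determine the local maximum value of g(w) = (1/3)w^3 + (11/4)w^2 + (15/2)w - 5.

-47/4

Critical points: g'(w) = w^2 + (11/2)w + 15/2 vanishes at w = -3, -5/2.
Since g''(w) = 2w + 11/2, we get g''(-3) = -1/2 < 0 ⇒ local maximum; g''(-5/2) = 1/2 > 0 ⇒ local minimum.
So the local maximum value is g(-3) = -47/4.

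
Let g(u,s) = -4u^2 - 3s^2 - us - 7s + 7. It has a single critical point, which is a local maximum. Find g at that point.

∂g/∂u = -8u - s = 0 and ∂g/∂s = -u - 6s - 7 = 0, so (u, s) = (7/47, -56/47).
The Hessian has g_{uu} = -8, g_{ss} = -6, g_{us} = -1, giving D = 47 > 0 with g_{uu} < 0, so the point is a local maximum.
g(7/47, -56/47) = 525/47.

525/47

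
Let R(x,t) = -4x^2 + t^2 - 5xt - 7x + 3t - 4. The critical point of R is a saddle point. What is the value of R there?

∂R/∂x = -8x - 5t - 7 = 0 and ∂R/∂t = -5x + 2t + 3 = 0, so (x, t) = (1/41, -59/41).
The Hessian has R_{xx} = -8, R_{tt} = 2, R_{xt} = -5, giving D = -41 < 0, so the point is a saddle point.
R(1/41, -59/41) = -256/41.

-256/41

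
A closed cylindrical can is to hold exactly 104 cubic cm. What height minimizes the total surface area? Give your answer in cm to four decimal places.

5.0970

With radius r and height h, πr²h = 104 so h = 104/(πr²), and S(r) = 2πr² + 2πrh = 2πr² + 2·104/r.
S'(r) = 4πr − 2·104/r² = 0 ⇒ r³ = 104/(2π), so r ≈ 2.5485 and h = 2r ≈ 5.0970.
S''(r) = 4π + 4·104/r³ > 0, so this is the minimum; S ≈ 122.4250.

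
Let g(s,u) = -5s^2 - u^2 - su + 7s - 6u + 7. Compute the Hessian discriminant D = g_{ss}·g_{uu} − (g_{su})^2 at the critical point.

19

∂g/∂s = -10s - u + 7 = 0 and ∂g/∂u = -s - 2u - 6 = 0, so (s, u) = (20/19, -67/19).
The Hessian has g_{ss} = -10, g_{uu} = -2, g_{su} = -1, giving D = 19 > 0 with g_{ss} < 0, so the point is a local maximum.
D = (-10)·(-2) − (-1)^2 = 19.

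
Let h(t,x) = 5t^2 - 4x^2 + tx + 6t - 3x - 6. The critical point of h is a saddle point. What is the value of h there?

-7

∂h/∂t = 10t + x + 6 = 0 and ∂h/∂x = t - 8x - 3 = 0, so (t, x) = (-5/9, -4/9).
The Hessian has h_{tt} = 10, h_{xx} = -8, h_{tx} = 1, giving D = -81 < 0, so the point is a saddle point.
h(-5/9, -4/9) = -7.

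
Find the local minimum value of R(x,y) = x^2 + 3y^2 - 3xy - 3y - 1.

-4

∂R/∂x = 2x - 3y = 0 and ∂R/∂y = -3x + 6y - 3 = 0, so (x, y) = (3, 2).
The Hessian has R_{xx} = 2, R_{yy} = 6, R_{xy} = -3, giving D = 3 > 0 with R_{xx} > 0, so the point is a local minimum.
R(3, 2) = -4.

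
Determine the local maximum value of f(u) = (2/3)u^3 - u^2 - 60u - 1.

572/3

f'(u) = 2u^2 - 2u - 60 = 0 at u = -5, 6.
f''(u) = 4u - 2. f''(-5) = -22 < 0 ⇒ local maximum; f''(6) = 22 > 0 ⇒ local minimum.
So the local maximum value is f(-5) = 572/3.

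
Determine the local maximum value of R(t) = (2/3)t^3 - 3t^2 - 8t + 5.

R'(t) = 2t^2 - 6t - 8. Setting R'(t) = 0 gives t ∈ {-1, 4}.
Since R''(t) = 4t - 6, we get R''(-1) = -10 < 0 ⇒ local maximum; R''(4) = 10 > 0 ⇒ local minimum.
The local maximum is R(-1) = 28/3.

28/3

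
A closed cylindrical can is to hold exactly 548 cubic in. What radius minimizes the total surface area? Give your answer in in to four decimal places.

4.4347

With radius r and height h, πr²h = 548 so h = 548/(πr²), and S(r) = 2πr² + 2πrh = 2πr² + 2·548/r.
S'(r) = 4πr − 2·548/r² = 0 ⇒ r³ = 548/(2π), so r ≈ 4.4347 and h = 2r ≈ 8.8695.
S''(r) = 4π + 4·548/r³ > 0, so this is the minimum; S ≈ 370.7105.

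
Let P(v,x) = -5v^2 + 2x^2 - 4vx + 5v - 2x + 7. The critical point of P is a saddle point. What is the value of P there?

191/28

∂P/∂v = -10v - 4x + 5 = 0 and ∂P/∂x = -4v + 4x - 2 = 0, so (v, x) = (3/14, 5/7).
The Hessian has P_{vv} = -10, P_{xx} = 4, P_{vx} = -4, giving D = -56 < 0, so the point is a saddle point.
P(3/14, 5/7) = 191/28.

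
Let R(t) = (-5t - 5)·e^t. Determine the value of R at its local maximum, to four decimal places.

R'(t) = (-5)·e^t + (-5t - 5)·1·e^t = (-5t - 10)·e^t. Since e^t > 0, the only critical point is t = -2.
R''(-2) has the same sign as -5 < 0, so this is a local maximum.
R(-2) = (5)·e^(-2) ≈ 0.6767.

0.6767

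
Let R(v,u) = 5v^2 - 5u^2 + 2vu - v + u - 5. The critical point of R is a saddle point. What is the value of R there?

-259/52

∂R/∂v = 10v + 2u - 1 = 0 and ∂R/∂u = 2v - 10u + 1 = 0, so (v, u) = (1/13, 3/26).
The Hessian has R_{vv} = 10, R_{uu} = -10, R_{vu} = 2, giving D = -104 < 0, so the point is a saddle point.
R(1/13, 3/26) = -259/52.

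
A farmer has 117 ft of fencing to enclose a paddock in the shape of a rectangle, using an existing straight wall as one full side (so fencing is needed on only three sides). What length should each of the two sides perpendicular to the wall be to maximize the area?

117/4

Let the sides perpendicular to the wall have length x and the parallel side y, so 2x + y = 117 and the area is A = xy = x(117 − 2x).
A'(x) = 117 − 4x = 0 gives x = 117/4, and A''(x) = −4 < 0 confirms a maximum.
Then y = 117 − 2·117/4 = 117/2 and A = 13689/8.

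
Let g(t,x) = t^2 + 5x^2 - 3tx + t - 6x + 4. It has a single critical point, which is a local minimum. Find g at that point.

∂g/∂t = 2t - 3x + 1 = 0 and ∂g/∂x = -3t + 10x - 6 = 0, so (t, x) = (8/11, 9/11).
The Hessian has g_{tt} = 2, g_{xx} = 10, g_{tx} = -3, giving D = 11 > 0 with g_{tt} > 0, so the point is a local minimum.
g(8/11, 9/11) = 21/11.

21/11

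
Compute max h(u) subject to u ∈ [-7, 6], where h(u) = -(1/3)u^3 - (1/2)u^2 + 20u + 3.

Differentiating, h'(u) = -u^2 - u + 20; which vanishes at u = -5 and u = 4.
Compare values at every candidate in [-7, 6]: h(-7) = -283/6,  h(-5) = -407/6,  h(4) = 161/3,  h(6) = 33.
So the maximum is h(4) = 161/3.

161/3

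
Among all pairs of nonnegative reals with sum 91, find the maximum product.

With x + y = 91, the product is P(x) = x(91 − x).
P'(x) = 91 − 2x = 0 gives x = 91/2; P'' = −2 < 0, so this is the maximum.
P = 91/2·91/2 = 8281/4.

8281/4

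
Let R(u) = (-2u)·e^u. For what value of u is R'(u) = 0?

R'(u) = (-2)·e^u + (-2u)·1·e^u = (-2u - 2)·e^u. Since e^u > 0, the only critical point is u = -1.
R''(-1) has the same sign as -2 < 0, so this is a local maximum.
R(-1) = (2)·e^(-1) ≈ 0.7358.

-1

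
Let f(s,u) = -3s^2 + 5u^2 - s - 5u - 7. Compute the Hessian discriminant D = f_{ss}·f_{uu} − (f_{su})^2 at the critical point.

-60

∂f/∂s = -6s - 1 = 0 and ∂f/∂u = 10u - 5 = 0, so (s, u) = (-1/6, 1/2).
The Hessian has f_{ss} = -6, f_{uu} = 10, f_{su} = 0, giving D = -60 < 0, so the point is a saddle point.
D = (-6)·(10) − (0)^2 = -60.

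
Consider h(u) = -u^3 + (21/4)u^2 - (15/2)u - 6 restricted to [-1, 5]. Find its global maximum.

31/4

Differentiating, h'(u) = -3u^2 + (21/2)u - 15/2; which vanishes at u = 1 and u = 5/2.
Evaluating at the critical points and endpoints: h(-1) = 31/4, h(1) = -37/4, h(5/2) = -121/16, h(5) = -149/4.
So the maximum is h(-1) = 31/4.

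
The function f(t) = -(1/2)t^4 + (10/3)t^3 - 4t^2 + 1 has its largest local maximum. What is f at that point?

f'(t) = -2t^3 + 10t^2 - 8t. Setting f'(t) = 0 gives t ∈ {0, 1, 4}.
Second-derivative test with f''(t) = -6t^2 + 20t - 8: f''(0) = -8 < 0 ⇒ local maximum; f''(1) = 6 > 0 ⇒ local minimum; f''(4) = -24 < 0 ⇒ local maximum.
The largest local maximum is f(4) = 67/3.

67/3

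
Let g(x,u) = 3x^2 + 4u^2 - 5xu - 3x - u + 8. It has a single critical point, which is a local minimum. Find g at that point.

∂g/∂x = 6x - 5u - 3 = 0 and ∂g/∂u = -5x + 8u - 1 = 0, so (x, u) = (29/23, 21/23).
The Hessian has g_{xx} = 6, g_{uu} = 8, g_{xu} = -5, giving D = 23 > 0 with g_{xx} > 0, so the point is a local minimum.
g(29/23, 21/23) = 130/23.

130/23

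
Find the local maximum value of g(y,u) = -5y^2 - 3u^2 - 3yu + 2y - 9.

-149/17

∂g/∂y = -10y - 3u + 2 = 0 and ∂g/∂u = -3y - 6u = 0, so (y, u) = (4/17, -2/17).
The Hessian has g_{yy} = -10, g_{uu} = -6, g_{yu} = -3, giving D = 51 > 0 with g_{yy} < 0, so the point is a local maximum.
g(4/17, -2/17) = -149/17.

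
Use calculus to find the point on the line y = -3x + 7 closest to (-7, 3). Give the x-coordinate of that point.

Minimize D(x)^2 = (x + 7)^2 + (-3x + 4)^2.
d/dx[D^2] = 2(x + 7) + 2·(-3)·(-3x + 4) = 0 ⇒ x = 1/2.
Then y = 11/2 and the distance is √(125/2) ≈ 7.9057.

1/2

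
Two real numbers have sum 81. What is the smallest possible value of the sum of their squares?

6561/2

With a + b = 81, a^2 + b^2 = a^2 + (81 − a)^2.
The derivative 2a − 2(81 − a) = 4a − 162 vanishes at a = 81/2; second derivative 4 > 0, a minimum.
The minimum is 2·(81/2)^2 = 6561/2.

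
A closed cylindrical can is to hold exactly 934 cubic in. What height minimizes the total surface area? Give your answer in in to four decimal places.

10.5946

With radius r and height h, πr²h = 934 so h = 934/(πr²), and S(r) = 2πr² + 2πrh = 2πr² + 2·934/r.
S'(r) = 4πr − 2·934/r² = 0 ⇒ r³ = 934/(2π), so r ≈ 5.2973 and h = 2r ≈ 10.5946.
S''(r) = 4π + 4·934/r³ > 0, so this is the minimum; S ≈ 528.9474.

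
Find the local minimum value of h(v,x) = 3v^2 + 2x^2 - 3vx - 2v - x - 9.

∂h/∂v = 6v - 3x - 2 = 0 and ∂h/∂x = -3v + 4x - 1 = 0, so (v, x) = (11/15, 4/5).
The Hessian has h_{vv} = 6, h_{xx} = 4, h_{vx} = -3, giving D = 15 > 0 with h_{vv} > 0, so the point is a local minimum.
h(11/15, 4/5) = -152/15.

-152/15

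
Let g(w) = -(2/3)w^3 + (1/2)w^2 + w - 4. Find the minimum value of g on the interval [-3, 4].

-104/3

The derivative is -2w^2 + w + 1, which vanishes at w = -1/2 and w = 1.
Compare values at every candidate in [-3, 4]: g(-3) = 31/2, g(-1/2) = -103/24, g(1) = -19/6, g(4) = -104/3.
So the minimum is g(4) = -104/3.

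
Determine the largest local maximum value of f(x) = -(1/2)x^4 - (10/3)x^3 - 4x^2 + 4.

Critical points: f'(x) = -2x^3 - 10x^2 - 8x vanishes at x = -4, -1, 0.
Since f''(x) = -6x^2 - 20x - 8, we get f''(-4) = -24 < 0 ⇒ local maximum; f''(-1) = 6 > 0 ⇒ local minimum; f''(0) = -8 < 0 ⇒ local maximum.
So the largest local maximum value is f(-4) = 76/3.

76/3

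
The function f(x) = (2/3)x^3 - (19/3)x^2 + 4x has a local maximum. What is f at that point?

f'(x) = 2x^2 - (38/3)x + 4 = 0 at x = 1/3, 6.
f''(x) = 4x - 38/3. f''(1/3) = -34/3 < 0 ⇒ local maximum; f''(6) = 34/3 > 0 ⇒ local minimum.
So the local maximum value is f(1/3) = 53/81.

53/81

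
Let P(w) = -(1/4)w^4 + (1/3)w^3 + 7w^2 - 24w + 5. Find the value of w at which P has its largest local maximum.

P'(w) = -w^3 + w^2 + 14w - 24. Setting P'(w) = 0 gives w ∈ {-4, 2, 3}.
P''(w) = -3w^2 + 2w + 14. P''(-4) = -42 < 0 ⇒ local maximum; P''(2) = 6 > 0 ⇒ local minimum; P''(3) = -7 < 0 ⇒ local maximum.
Thus P has its largest local maximum at w = -4, with value 383/3.

-4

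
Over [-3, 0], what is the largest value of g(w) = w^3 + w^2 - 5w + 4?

283/27

Differentiating, g'(w) = 3w^2 + 2w - 5; whose only zero in [-3, 0] is w = -5/3.
Candidates: g(-3) = 1, g(-5/3) = 283/27, g(0) = 4.
The maximum over the interval is 283/27, attained at w = -5/3.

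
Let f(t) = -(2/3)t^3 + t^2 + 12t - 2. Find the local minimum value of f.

f'(t) = -2t^2 + 2t + 12 = 0 at t = -2, 3.
Since f''(t) = -4t + 2, we get f''(-2) = 10 > 0 ⇒ local minimum; f''(3) = -10 < 0 ⇒ local maximum.
The local minimum is f(-2) = -50/3.

-50/3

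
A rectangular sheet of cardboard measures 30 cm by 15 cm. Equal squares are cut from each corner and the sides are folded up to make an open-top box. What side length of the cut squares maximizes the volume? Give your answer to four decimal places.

With cut size x, the volume is V(x) = x(30 − 2x)(15 − 2x) for 0 < x < 7.5.
V'(x) = 12x^2 − 180x + 450. Setting V'(x) = 0 gives x ≈ 3.1699 (the root in (0, 7.5)).
V''(x) = 24x − 180 is negative there, so this is the maximum; V ≈ 649.5191.

3.1699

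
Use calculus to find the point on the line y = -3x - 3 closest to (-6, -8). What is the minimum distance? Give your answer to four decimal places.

Minimize D(x)^2 = (x + 6)^2 + (-3x + 5)^2.
d/dx[D^2] = 2(x + 6) + 2·(-3)·(-3x + 5) = 0 ⇒ x = 9/10.
Then y = -57/10 and the distance is √(529/10) ≈ 7.2732.

7.2732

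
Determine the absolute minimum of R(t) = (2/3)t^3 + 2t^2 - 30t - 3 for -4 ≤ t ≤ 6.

R'(t) = 2t^2 + 4t - 30, whose only zero in [-4, 6] is t = 3.
Compare values at every candidate in [-4, 6]: R(-4) = 319/3, R(3) = -57, R(6) = 33.
The minimum over the interval is -57, attained at t = 3.

-57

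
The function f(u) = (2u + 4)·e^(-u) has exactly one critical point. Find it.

f'(u) = 2·e^(-u) + (2u + 4)·(-1)·e^(-u) = (-2u - 2)·e^(-u). Since e^(-u) > 0, the only critical point is u = -1.
f''(-1) has the same sign as -2 < 0, so this is a local maximum.
f(-1) = (2)·e^(1) ≈ 5.4366.

-1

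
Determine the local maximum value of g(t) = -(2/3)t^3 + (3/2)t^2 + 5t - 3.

g'(t) = -2t^2 + 3t + 5 = 0 at t = -1, 5/2.
Second-derivative test with g''(t) = -4t + 3: g''(-1) = 7 > 0 ⇒ local minimum; g''(5/2) = -7 < 0 ⇒ local maximum.
So the local maximum value is g(5/2) = 203/24.

203/24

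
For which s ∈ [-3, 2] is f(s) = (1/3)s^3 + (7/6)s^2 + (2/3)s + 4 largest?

2

The derivative is s^2 + (7/3)s + 2/3, which vanishes at s = -2 and s = -1/3.
Compare values at every candidate in [-3, 2]: f(-3) = 7/2,  f(-2) = 14/3,  f(-1/3) = 631/162,  f(2) = 38/3.
The maximum over the interval is 38/3, attained at s = 2.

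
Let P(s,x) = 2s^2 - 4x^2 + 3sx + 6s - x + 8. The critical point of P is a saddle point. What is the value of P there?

204/41

∂P/∂s = 4s + 3x + 6 = 0 and ∂P/∂x = 3s - 8x - 1 = 0, so (s, x) = (-45/41, -22/41).
The Hessian has P_{ss} = 4, P_{xx} = -8, P_{sx} = 3, giving D = -41 < 0, so the point is a saddle point.
P(-45/41, -22/41) = 204/41.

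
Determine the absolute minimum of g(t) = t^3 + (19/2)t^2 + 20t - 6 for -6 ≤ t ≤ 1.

-490/27

Differentiating, g'(t) = 3t^2 + 19t + 20; which vanishes at t = -5 and t = -4/3.
Compare values at every candidate in [-6, 1]: g(-6) = 0; g(-5) = 13/2; g(-4/3) = -490/27; g(1) = 49/2.
Hence the absolute minimum is -490/27 at t = -4/3.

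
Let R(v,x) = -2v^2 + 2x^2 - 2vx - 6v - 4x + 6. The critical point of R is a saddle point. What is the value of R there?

52/5

∂R/∂v = -4v - 2x - 6 = 0 and ∂R/∂x = -2v + 4x - 4 = 0, so (v, x) = (-8/5, 1/5).
The Hessian has R_{vv} = -4, R_{xx} = 4, R_{vx} = -2, giving D = -20 < 0, so the point is a saddle point.
R(-8/5, 1/5) = 52/5.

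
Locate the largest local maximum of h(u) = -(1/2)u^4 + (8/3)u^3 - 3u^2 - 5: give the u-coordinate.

Critical points: h'(u) = -2u^3 + 8u^2 - 6u vanishes at u = 0, 1, 3.
Second-derivative test with h''(u) = -6u^2 + 16u - 6: h''(0) = -6 < 0 ⇒ local maximum; h''(1) = 4 > 0 ⇒ local minimum; h''(3) = -12 < 0 ⇒ local maximum.
Thus h has its largest local maximum at u = 3, with value -1/2.

3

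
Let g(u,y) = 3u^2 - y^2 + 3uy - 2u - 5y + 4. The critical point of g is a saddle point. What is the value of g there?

125/21

∂g/∂u = 6u + 3y - 2 = 0 and ∂g/∂y = 3u - 2y - 5 = 0, so (u, y) = (19/21, -8/7).
The Hessian has g_{uu} = 6, g_{yy} = -2, g_{uy} = 3, giving D = -21 < 0, so the point is a saddle point.
g(19/21, -8/7) = 125/21.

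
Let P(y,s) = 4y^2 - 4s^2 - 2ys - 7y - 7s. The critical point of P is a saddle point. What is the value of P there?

49/34

∂P/∂y = 8y - 2s - 7 = 0 and ∂P/∂s = -2y - 8s - 7 = 0, so (y, s) = (21/34, -35/34).
The Hessian has P_{yy} = 8, P_{ss} = -8, P_{ys} = -2, giving D = -68 < 0, so the point is a saddle point.
P(21/34, -35/34) = 49/34.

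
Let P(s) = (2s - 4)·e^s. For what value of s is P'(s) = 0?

P'(s) = 2·e^s + (2s - 4)·1·e^s = (2s - 2)·e^s. Since e^s > 0, the only critical point is s = 1.
P''(1) has the same sign as 2 > 0, so this is a local minimum.
P(1) = (-2)·e^(1) ≈ -5.4366.

1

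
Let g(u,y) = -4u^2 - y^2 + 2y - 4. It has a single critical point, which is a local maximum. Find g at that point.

-3

∂g/∂u = -8u = 0 and ∂g/∂y = -2y + 2 = 0, so (u, y) = (0, 1).
The Hessian has g_{uu} = -8, g_{yy} = -2, g_{uy} = 0, giving D = 16 > 0 with g_{uu} < 0, so the point is a local maximum.
g(0, 1) = -3.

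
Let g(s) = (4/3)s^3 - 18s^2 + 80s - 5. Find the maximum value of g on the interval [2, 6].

115

g'(s) = 4s^2 - 36s + 80, which vanishes at s = 4 and s = 5.
Evaluating at the critical points and endpoints: g(2) = 281/3, g(4) = 337/3, g(5) = 335/3, g(6) = 115.
The maximum over the interval is 115, attained at s = 6.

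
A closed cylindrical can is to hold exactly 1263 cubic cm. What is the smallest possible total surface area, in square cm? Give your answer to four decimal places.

With radius r and height h, πr²h = 1263 so h = 1263/(πr²), and S(r) = 2πr² + 2πrh = 2πr² + 2·1263/r.
S'(r) = 4πr − 2·1263/r² = 0 ⇒ r³ = 1263/(2π), so r ≈ 5.8579 and h = 2r ≈ 11.7158.
S''(r) = 4π + 4·1263/r³ > 0, so this is the minimum; S ≈ 646.8200.

646.8200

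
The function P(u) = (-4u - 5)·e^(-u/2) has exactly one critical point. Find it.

3/4

P'(u) = (-4)·e^(-u/2) + (-4u - 5)·(-1/2)·e^(-u/2) = (2u - 3/2)·e^(-u/2). Since e^(-u/2) > 0, the only critical point is u = 3/4.
P''(3/4) has the same sign as 2 > 0, so this is a local minimum.
P(3/4) = (-8)·e^(-3/8) ≈ -5.4983.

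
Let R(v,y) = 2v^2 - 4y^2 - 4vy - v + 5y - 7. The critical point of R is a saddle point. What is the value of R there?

-155/24

∂R/∂v = 4v - 4y - 1 = 0 and ∂R/∂y = -4v - 8y + 5 = 0, so (v, y) = (7/12, 1/3).
The Hessian has R_{vv} = 4, R_{yy} = -8, R_{vy} = -4, giving D = -48 < 0, so the point is a saddle point.
R(7/12, 1/3) = -155/24.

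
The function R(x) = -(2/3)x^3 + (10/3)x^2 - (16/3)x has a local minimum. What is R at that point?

Critical points: R'(x) = -2x^2 + (20/3)x - 16/3 vanishes at x = 4/3, 2.
R''(x) = -4x + 20/3. R''(4/3) = 4/3 > 0 ⇒ local minimum; R''(2) = -4/3 < 0 ⇒ local maximum.
Thus R has its local minimum at x = 4/3, with value -224/81.

-224/81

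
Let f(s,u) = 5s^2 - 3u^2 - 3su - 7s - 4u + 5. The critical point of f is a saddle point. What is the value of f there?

362/69

∂f/∂s = 10s - 3u - 7 = 0 and ∂f/∂u = -3s - 6u - 4 = 0, so (s, u) = (10/23, -61/69).
The Hessian has f_{ss} = 10, f_{uu} = -6, f_{su} = -3, giving D = -69 < 0, so the point is a saddle point.
f(10/23, -61/69) = 362/69.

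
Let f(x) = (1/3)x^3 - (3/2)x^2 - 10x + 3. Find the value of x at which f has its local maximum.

Critical points: f'(x) = x^2 - 3x - 10 vanishes at x = -2, 5.
Second-derivative test with f''(x) = 2x - 3: f''(-2) = -7 < 0 ⇒ local maximum; f''(5) = 7 > 0 ⇒ local minimum.
So the local maximum value is f(-2) = 43/3.

-2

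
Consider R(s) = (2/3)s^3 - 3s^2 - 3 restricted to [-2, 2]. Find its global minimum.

-61/3

R'(s) = 2s^2 - 6s, whose only zero in [-2, 2] is s = 0.
Compare values at every candidate in [-2, 2]: R(-2) = -61/3, R(0) = -3, R(2) = -29/3.
The minimum over the interval is -61/3, attained at s = -2.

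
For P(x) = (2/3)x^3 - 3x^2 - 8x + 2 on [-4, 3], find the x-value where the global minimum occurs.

Differentiating, P'(x) = 2x^2 - 6x - 8; whose only zero in [-4, 3] is x = -1.
Compare values at every candidate in [-4, 3]: P(-4) = -170/3,  P(-1) = 19/3,  P(3) = -31.
Hence the absolute minimum is -170/3 at x = -4.

-4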